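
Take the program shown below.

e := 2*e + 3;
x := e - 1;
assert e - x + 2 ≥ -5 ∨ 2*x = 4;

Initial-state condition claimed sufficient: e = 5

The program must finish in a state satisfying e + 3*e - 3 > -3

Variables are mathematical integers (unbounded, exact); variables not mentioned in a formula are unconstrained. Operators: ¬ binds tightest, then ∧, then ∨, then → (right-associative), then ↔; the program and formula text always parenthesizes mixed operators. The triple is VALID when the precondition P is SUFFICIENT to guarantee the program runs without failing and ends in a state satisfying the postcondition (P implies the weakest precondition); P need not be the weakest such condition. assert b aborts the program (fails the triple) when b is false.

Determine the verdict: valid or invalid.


Working backward. After the program, the postcondition e + 3*e - 3 > -3 must hold; in canonical form it is 4*e > 0.
Before assert e - x + 2 ≥ -5 ∨ 2*x = 4: (e ≥ x - 7 ∨ 2*x = 4) ∧ 4*e > 0
Before x := e - 1: 4*e > 0
Before e := 2*e + 3: 8*e > -12
The weakest precondition is 8*e > -12.
Check whether e = 5 implies it.
Every state satisfying the precondition satisfies the weakest precondition: the implication holds.
Answer: valid


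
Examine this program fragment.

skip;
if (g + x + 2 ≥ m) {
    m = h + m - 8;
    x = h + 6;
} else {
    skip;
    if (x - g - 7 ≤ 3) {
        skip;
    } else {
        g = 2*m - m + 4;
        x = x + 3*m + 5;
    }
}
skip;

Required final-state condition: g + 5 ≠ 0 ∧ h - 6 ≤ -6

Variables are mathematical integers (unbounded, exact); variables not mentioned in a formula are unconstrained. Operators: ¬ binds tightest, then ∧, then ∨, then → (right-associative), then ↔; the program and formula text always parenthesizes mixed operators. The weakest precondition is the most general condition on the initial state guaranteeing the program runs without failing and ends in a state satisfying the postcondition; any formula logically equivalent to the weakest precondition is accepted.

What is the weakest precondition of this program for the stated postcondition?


Working backward. After the program, the postcondition g + 5 ≠ 0 ∧ h - 6 ≤ -6 must hold; in canonical form it is g ≠ -5 ∧ h ≤ 0.
Before skip: g ≠ -5 ∧ h ≤ 0
Then branch requires g ≠ -5 ∧ h ≤ 0; else branch requires (x ≤ g + 10 → (g ≠ -5 ∧ h ≤ 0)) ∧ ((¬(x ≤ g + 10)) → (m ≠ -9 ∧ h ≤ 0)).
Before the if: (g + x ≥ m - 2 → (g ≠ -5 ∧ h ≤ 0)) ∧ ((¬(g + x ≥ m - 2)) → ((x ≤ g + 10 → (g ≠ -5 ∧ h ≤ 0)) ∧ ((¬(x ≤ g + 10)) → (m ≠ -9 ∧ h ≤ 0))))
Before skip: (g + x ≥ m - 2 → (g ≠ -5 ∧ h ≤ 0)) ∧ ((¬(g + x ≥ m - 2)) → ((x ≤ g + 10 → (g ≠ -5 ∧ h ≤ 0)) ∧ ((¬(x ≤ g + 10)) → (m ≠ -9 ∧ h ≤ 0))))
Answer: WP = (g + x ≥ m - 2 → (g ≠ -5 ∧ h ≤ 0)) ∧ ((¬(g + x ≥ m - 2)) → ((x ≤ g + 10 → (g ≠ -5 ∧ h ≤ 0)) ∧ ((¬(x ≤ g + 10)) → (m ≠ -9 ∧ h ≤ 0))))


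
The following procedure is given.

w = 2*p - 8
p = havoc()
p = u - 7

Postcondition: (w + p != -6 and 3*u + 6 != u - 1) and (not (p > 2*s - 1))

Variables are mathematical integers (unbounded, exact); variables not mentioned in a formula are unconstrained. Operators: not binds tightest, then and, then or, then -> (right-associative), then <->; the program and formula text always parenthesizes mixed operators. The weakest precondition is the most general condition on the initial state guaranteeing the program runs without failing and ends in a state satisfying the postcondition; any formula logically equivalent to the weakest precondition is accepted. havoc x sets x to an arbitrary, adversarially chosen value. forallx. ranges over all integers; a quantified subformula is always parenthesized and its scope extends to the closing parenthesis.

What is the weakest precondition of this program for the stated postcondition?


Working backward. After the program, the postcondition (w + p != -6 and 3*u + 6 != u - 1) and (not (p > 2*s - 1)) must hold; in canonical form it is p + w != -6 and 2*u != -7 and (not (p > 2*s - 1)).
Before p := u - 7: u + w != 1 and 2*u != -7 and (not (u > 2*s + 6))
Before havoc p: u + w != 1 and 2*u != -7 and (not (u > 2*s + 6))
Before w := 2*p - 8: 2*p + u != 9 and 2*u != -7 and (not (u > 2*s + 6))
Answer: WP = 2*p + u != 9 and 2*u != -7 and (not (u > 2*s + 6))


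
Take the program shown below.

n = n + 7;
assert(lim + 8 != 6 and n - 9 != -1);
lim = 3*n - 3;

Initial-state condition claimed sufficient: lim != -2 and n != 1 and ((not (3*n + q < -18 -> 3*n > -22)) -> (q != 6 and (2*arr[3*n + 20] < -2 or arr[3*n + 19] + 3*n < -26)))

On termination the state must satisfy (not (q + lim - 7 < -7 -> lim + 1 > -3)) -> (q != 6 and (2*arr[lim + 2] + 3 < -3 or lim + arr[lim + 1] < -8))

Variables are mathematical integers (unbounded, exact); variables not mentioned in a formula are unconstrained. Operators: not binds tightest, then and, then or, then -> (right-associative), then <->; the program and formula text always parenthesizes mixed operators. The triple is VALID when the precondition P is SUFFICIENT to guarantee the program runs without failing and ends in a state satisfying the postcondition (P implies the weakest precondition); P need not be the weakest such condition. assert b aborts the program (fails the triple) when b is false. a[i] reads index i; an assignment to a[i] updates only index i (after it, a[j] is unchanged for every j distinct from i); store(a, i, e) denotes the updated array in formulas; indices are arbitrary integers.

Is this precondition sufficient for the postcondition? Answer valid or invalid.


Working backward. After the program, the postcondition (not (q + lim - 7 < -7 -> lim + 1 > -3)) -> (q != 6 and (2*arr[lim + 2] + 3 < -3 or lim + arr[lim + 1] < -8)) must hold; in canonical form it is (not (lim + q < 0 -> lim > -4)) -> (q != 6 and (2*arr[lim + 2] < -6 or arr[lim + 1] + lim < -8)).
Before lim := 3*n - 3: (not (3*n + q < 3 -> 3*n > -1)) -> (q != 6 and (2*arr[3*n - 1] < -6 or arr[3*n - 2] + 3*n < -5))
Before assert lim + 8 != 6 and n - 9 != -1: lim != -2 and n != 8 and ((not (3*n + q < 3 -> 3*n > -1)) -> (q != 6 and (2*arr[3*n - 1] < -6 or arr[3*n - 2] + 3*n < -5)))
Before n := n + 7: lim != -2 and n != 1 and ((not (3*n + q < -18 -> 3*n > -22)) -> (q != 6 and (2*arr[3*n + 20] < -6 or arr[3*n + 19] + 3*n < -26)))
The weakest precondition is lim != -2 and n != 1 and ((not (3*n + q < -18 -> 3*n > -22)) -> (q != 6 and (2*arr[3*n + 20] < -6 or arr[3*n + 19] + 3*n < -26))).
Check whether lim != -2 and n != 1 and ((not (3*n + q < -18 -> 3*n > -22)) -> (q != 6 and (2*arr[3*n + 20] < -2 or arr[3*n + 19] + 3*n < -26))) implies it.
Countermodel: at the initial state arr = {[-5] = 0, [-4] = -2, elsewhere -2}, lim = -1, n = -8, q = 0, the precondition holds but the weakest precondition fails.
Answer: invalid


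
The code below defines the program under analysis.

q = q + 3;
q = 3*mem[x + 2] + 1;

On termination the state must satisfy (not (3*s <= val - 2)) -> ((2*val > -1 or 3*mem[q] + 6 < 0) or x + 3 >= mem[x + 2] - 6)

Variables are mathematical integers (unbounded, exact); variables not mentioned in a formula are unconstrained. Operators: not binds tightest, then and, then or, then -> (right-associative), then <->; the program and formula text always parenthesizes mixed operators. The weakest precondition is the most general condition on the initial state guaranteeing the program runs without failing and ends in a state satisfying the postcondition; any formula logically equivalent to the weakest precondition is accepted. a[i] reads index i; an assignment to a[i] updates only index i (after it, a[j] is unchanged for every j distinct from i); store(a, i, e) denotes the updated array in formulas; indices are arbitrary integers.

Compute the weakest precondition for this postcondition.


Working backward. After the program, the postcondition (not (3*s <= val - 2)) -> ((2*val > -1 or 3*mem[q] + 6 < 0) or x + 3 >= mem[x + 2] - 6) must hold; in canonical form it is (not (3*s <= val - 2)) -> (2*val > -1 or 3*mem[q] < -6 or x >= mem[x + 2] - 9).
Before q := 3*mem[x + 2] + 1: (not (3*s <= val - 2)) -> (2*val > -1 or 3*mem[3*mem[x + 2] + 1] < -6 or x >= mem[x + 2] - 9)
Before q := q + 3: (not (3*s <= val - 2)) -> (2*val > -1 or 3*mem[3*mem[x + 2] + 1] < -6 or x >= mem[x + 2] - 9)
Answer: WP = (not (3*s <= val - 2)) -> (2*val > -1 or 3*mem[3*mem[x + 2] + 1] < -6 or x >= mem[x + 2] - 9)


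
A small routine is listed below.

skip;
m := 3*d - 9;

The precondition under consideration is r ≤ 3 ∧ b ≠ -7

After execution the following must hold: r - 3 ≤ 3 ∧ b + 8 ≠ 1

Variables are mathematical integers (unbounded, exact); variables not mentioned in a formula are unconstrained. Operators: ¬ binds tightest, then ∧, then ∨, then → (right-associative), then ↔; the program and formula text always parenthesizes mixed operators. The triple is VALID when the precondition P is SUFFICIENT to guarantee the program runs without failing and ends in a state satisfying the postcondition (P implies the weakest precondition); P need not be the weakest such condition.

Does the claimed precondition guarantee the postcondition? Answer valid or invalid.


Working backward. After the program, the postcondition r - 3 ≤ 3 ∧ b + 8 ≠ 1 must hold; in canonical form it is r ≤ 6 ∧ b ≠ -7.
Before m := 3*d - 9: r ≤ 6 ∧ b ≠ -7
Before skip: r ≤ 6 ∧ b ≠ -7
The weakest precondition is r ≤ 6 ∧ b ≠ -7.
Check whether r ≤ 3 ∧ b ≠ -7 implies it.
Every state satisfying the precondition satisfies the weakest precondition: the implication holds.
Answer: valid


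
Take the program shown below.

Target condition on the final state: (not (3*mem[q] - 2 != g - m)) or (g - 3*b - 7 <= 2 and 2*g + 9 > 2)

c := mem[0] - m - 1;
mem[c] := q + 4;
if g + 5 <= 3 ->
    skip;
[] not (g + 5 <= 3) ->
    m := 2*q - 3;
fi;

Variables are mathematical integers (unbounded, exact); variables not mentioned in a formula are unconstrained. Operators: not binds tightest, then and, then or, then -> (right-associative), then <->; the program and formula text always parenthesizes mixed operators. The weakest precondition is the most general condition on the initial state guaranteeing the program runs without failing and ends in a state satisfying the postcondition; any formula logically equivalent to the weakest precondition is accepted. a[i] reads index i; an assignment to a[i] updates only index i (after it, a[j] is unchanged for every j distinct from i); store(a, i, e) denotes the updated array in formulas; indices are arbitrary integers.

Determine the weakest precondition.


Working backward. After the program, the postcondition (not (3*mem[q] - 2 != g - m)) or (g - 3*b - 7 <= 2 and 2*g + 9 > 2) must hold; in canonical form it is (not (3*mem[q] + m != g + 2)) or (g <= 3*b + 9 and 2*g > -7).
Then branch requires (not (3*mem[q] + m != g + 2)) or (g <= 3*b + 9 and 2*g > -7); else branch requires (not (3*mem[q] + 2*q != g + 5)) or (g <= 3*b + 9 and 2*g > -7).
Before the if: (g <= -2 -> ((not (3*mem[q] + m != g + 2)) or (g <= 3*b + 9 and 2*g > -7))) and ((not (g <= -2)) -> ((not (3*mem[q] + 2*q != g + 5)) or (g <= 3*b + 9 and 2*g > -7)))
Before mem[c] := q + 4: (g <= -2 -> ((not (3*store(mem, c, q + 4)[q] + m != g + 2)) or (g <= 3*b + 9 and 2*g > -7))) and ((not (g <= -2)) -> ((not (3*store(mem, c, q + 4)[q] + 2*q != g + 5)) or (g <= 3*b + 9 and 2*g > -7)))
Before c := mem[0] - m - 1: (g <= -2 -> ((not (3*store(mem, mem[0] - m - 1, q + 4)[q] + m != g + 2)) or (g <= 3*b + 9 and 2*g > -7))) and ((not (g <= -2)) -> ((not (3*store(mem, mem[0] - m - 1, q + 4)[q] + 2*q != g + 5)) or (g <= 3*b + 9 and 2*g > -7)))
Answer: WP = (g <= -2 -> ((not (3*store(mem, mem[0] - m - 1, q + 4)[q] + m != g + 2)) or (g <= 3*b + 9 and 2*g > -7))) and ((not (g <= -2)) -> ((not (3*store(mem, mem[0] - m - 1, q + 4)[q] + 2*q != g + 5)) or (g <= 3*b + 9 and 2*g > -7)))


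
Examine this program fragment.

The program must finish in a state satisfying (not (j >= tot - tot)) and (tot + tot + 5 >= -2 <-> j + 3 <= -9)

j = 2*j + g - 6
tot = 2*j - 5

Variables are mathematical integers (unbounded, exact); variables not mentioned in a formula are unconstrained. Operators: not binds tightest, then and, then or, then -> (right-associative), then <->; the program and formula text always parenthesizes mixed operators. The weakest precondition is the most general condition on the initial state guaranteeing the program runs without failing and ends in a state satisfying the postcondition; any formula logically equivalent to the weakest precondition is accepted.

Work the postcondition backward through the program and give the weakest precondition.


Working backward. After the program, the postcondition (not (j >= tot - tot)) and (tot + tot + 5 >= -2 <-> j + 3 <= -9) must hold; in canonical form it is (not (j >= 0)) and (2*tot >= -7 <-> j <= -12).
Before tot := 2*j - 5: (not (j >= 0)) and (4*j >= 3 <-> j <= -12)
Before j := 2*j + g - 6: (not (g + 2*j >= 6)) and (4*g + 8*j >= 27 <-> g + 2*j <= -6)
Answer: WP = (not (g + 2*j >= 6)) and (4*g + 8*j >= 27 <-> g + 2*j <= -6)


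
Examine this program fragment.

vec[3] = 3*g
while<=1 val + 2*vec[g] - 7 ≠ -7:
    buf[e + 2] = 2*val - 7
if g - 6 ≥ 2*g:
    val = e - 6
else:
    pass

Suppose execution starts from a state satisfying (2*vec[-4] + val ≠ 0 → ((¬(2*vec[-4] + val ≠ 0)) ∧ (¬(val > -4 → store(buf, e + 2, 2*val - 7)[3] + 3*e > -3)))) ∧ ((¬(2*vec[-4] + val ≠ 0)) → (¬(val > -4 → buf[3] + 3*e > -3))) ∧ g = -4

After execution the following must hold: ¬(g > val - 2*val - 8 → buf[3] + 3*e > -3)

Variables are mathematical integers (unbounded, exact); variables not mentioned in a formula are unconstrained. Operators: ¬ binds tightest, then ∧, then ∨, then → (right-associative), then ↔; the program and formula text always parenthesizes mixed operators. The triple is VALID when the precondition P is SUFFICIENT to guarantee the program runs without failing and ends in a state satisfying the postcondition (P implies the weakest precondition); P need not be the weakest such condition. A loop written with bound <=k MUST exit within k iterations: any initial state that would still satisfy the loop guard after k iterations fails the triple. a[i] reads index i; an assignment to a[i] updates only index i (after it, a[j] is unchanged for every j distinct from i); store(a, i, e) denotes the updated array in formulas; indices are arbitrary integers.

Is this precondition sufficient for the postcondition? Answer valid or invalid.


Working backward. After the program, the postcondition ¬(g > val - 2*val - 8 → buf[3] + 3*e > -3) must hold; in canonical form it is ¬(g + val > -8 → buf[3] + 3*e > -3).
Then branch requires ¬(e + g > -2 → buf[3] + 3*e > -3); else branch requires ¬(g + val > -8 → buf[3] + 3*e > -3).
Before the if: (g ≤ -6 → (¬(e + g > -2 → buf[3] + 3*e > -3))) ∧ ((¬(g ≤ -6)) → (¬(g + val > -8 → buf[3] + 3*e > -3)))
Before the loop (bound <=1), unroll the exhaustion recursion (WP_0 = exit-now case; WP_j = one more guarded iteration, up to j = 1):
  WP_0: (¬(2*vec[g] + val ≠ 0)) ∧ (g ≤ -6 → (¬(e + g > -2 → buf[3] + 3*e > -3))) ∧ ((¬(g ≤ -6)) → (¬(g + val > -8 → buf[3] + 3*e > -3)))
  WP_1: (2*vec[g] + val ≠ 0 → ((¬(2*vec[g] + val ≠ 0)) ∧ (g ≤ -6 → (¬(e + g > -2 → store(buf, e + 2, 2*val - 7)[3] + 3*e > -3))) ∧ ((¬(g ≤ -6)) → (¬(g + val > -8 → store(buf, e + 2, 2*val - 7)[3] + 3*e > -3))))) ∧ ((¬(2*vec[g] + val ≠ 0)) → ((g ≤ -6 → (¬(e + g > -2 → buf[3] + 3*e > -3))) ∧ ((¬(g ≤ -6)) → (¬(g + val > -8 → buf[3] + 3*e > -3)))))
So before the loop: (2*vec[g] + val ≠ 0 → ((¬(2*vec[g] + val ≠ 0)) ∧ (g ≤ -6 → (¬(e + g > -2 → store(buf, e + 2, 2*val - 7)[3] + 3*e > -3))) ∧ ((¬(g ≤ -6)) → (¬(g + val > -8 → store(buf, e + 2, 2*val - 7)[3] + 3*e > -3))))) ∧ ((¬(2*vec[g] + val ≠ 0)) → ((g ≤ -6 → (¬(e + g > -2 → buf[3] + 3*e > -3))) ∧ ((¬(g ≤ -6)) → (¬(g + val > -8 → buf[3] + 3*e > -3)))))
Before vec[3] := 3*g: (2*store(vec, 3, 3*g)[g] + val ≠ 0 → ((¬(2*store(vec, 3, 3*g)[g] + val ≠ 0)) ∧ (g ≤ -6 → (¬(e + g > -2 → store(buf, e + 2, 2*val - 7)[3] + 3*e > -3))) ∧ ((¬(g ≤ -6)) → (¬(g + val > -8 → store(buf, e + 2, 2*val - 7)[3] + 3*e > -3))))) ∧ ((¬(2*store(vec, 3, 3*g)[g] + val ≠ 0)) → ((g ≤ -6 → (¬(e + g > -2 → buf[3] + 3*e > -3))) ∧ ((¬(g ≤ -6)) → (¬(g + val > -8 → buf[3] + 3*e > -3)))))
The weakest precondition is (2*store(vec, 3, 3*g)[g] + val ≠ 0 → ((¬(2*store(vec, 3, 3*g)[g] + val ≠ 0)) ∧ (g ≤ -6 → (¬(e + g > -2 → store(buf, e + 2, 2*val - 7)[3] + 3*e > -3))) ∧ ((¬(g ≤ -6)) → (¬(g + val > -8 → store(buf, e + 2, 2*val - 7)[3] + 3*e > -3))))) ∧ ((¬(2*store(vec, 3, 3*g)[g] + val ≠ 0)) → ((g ≤ -6 → (¬(e + g > -2 → buf[3] + 3*e > -3))) ∧ ((¬(g ≤ -6)) → (¬(g + val > -8 → buf[3] + 3*e > -3))))).
Check whether (2*vec[-4] + val ≠ 0 → ((¬(2*vec[-4] + val ≠ 0)) ∧ (¬(val > -4 → store(buf, e + 2, 2*val - 7)[3] + 3*e > -3)))) ∧ ((¬(2*vec[-4] + val ≠ 0)) → (¬(val > -4 → buf[3] + 3*e > -3))) ∧ g = -4 implies it.
Every state satisfying the precondition satisfies the weakest precondition: the implication holds.
Answer: valid


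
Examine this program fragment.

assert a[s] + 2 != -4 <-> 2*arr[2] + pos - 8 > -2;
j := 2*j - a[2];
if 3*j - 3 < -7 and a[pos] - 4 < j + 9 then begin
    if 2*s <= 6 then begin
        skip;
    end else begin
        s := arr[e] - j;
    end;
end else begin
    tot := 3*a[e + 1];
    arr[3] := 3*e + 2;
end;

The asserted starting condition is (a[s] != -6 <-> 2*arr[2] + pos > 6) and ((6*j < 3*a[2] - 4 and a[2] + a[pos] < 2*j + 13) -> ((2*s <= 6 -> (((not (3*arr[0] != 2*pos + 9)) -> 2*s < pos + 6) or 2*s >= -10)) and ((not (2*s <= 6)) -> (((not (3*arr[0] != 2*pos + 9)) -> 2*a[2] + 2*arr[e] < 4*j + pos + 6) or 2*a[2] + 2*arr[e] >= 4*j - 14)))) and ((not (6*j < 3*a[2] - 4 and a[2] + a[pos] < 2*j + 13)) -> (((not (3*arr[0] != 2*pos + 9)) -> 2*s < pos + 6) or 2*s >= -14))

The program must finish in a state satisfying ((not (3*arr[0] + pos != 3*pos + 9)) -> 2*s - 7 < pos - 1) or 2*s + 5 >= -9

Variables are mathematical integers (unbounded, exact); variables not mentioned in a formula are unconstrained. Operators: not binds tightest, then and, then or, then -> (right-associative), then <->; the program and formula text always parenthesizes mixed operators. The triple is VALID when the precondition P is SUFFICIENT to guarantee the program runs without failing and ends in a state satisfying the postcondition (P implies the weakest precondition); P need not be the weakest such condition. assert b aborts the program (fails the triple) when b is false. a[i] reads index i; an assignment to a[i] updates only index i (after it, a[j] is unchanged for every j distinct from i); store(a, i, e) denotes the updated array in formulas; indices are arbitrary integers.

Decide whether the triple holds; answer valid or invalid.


Working backward. After the program, the postcondition ((not (3*arr[0] + pos != 3*pos + 9)) -> 2*s - 7 < pos - 1) or 2*s + 5 >= -9 must hold; in canonical form it is ((not (3*arr[0] != 2*pos + 9)) -> 2*s < pos + 6) or 2*s >= -14.
Then branch requires (2*s <= 6 -> (((not (3*arr[0] != 2*pos + 9)) -> 2*s < pos + 6) or 2*s >= -14)) and ((not (2*s <= 6)) -> (((not (3*arr[0] != 2*pos + 9)) -> 2*arr[e] < 2*j + pos + 6) or 2*arr[e] >= 2*j - 14)); else branch requires ((not (3*arr[0] != 2*pos + 9)) -> 2*s < pos + 6) or 2*s >= -14.
Before the if: ((3*j < -4 and a[pos] < j + 13) -> ((2*s <= 6 -> (((not (3*arr[0] != 2*pos + 9)) -> 2*s < pos + 6) or 2*s >= -14)) and ((not (2*s <= 6)) -> (((not (3*arr[0] != 2*pos + 9)) -> 2*arr[e] < 2*j + pos + 6) or 2*arr[e] >= 2*j - 14)))) and ((not (3*j < -4 and a[pos] < j + 13)) -> (((not (3*arr[0] != 2*pos + 9)) -> 2*s < pos + 6) or 2*s >= -14))
Before j := 2*j - a[2]: ((6*j < 3*a[2] - 4 and a[2] + a[pos] < 2*j + 13) -> ((2*s <= 6 -> (((not (3*arr[0] != 2*pos + 9)) -> 2*s < pos + 6) or 2*s >= -14)) and ((not (2*s <= 6)) -> (((not (3*arr[0] != 2*pos + 9)) -> 2*a[2] + 2*arr[e] < 4*j + pos + 6) or 2*a[2] + 2*arr[e] >= 4*j - 14)))) and ((not (6*j < 3*a[2] - 4 and a[2] + a[pos] < 2*j + 13)) -> (((not (3*arr[0] != 2*pos + 9)) -> 2*s < pos + 6) or 2*s >= -14))
Before assert a[s] + 2 != -4 <-> 2*arr[2] + pos - 8 > -2: (a[s] != -6 <-> 2*arr[2] + pos > 6) and ((6*j < 3*a[2] - 4 and a[2] + a[pos] < 2*j + 13) -> ((2*s <= 6 -> (((not (3*arr[0] != 2*pos + 9)) -> 2*s < pos + 6) or 2*s >= -14)) and ((not (2*s <= 6)) -> (((not (3*arr[0] != 2*pos + 9)) -> 2*a[2] + 2*arr[e] < 4*j + pos + 6) or 2*a[2] + 2*arr[e] >= 4*j - 14)))) and ((not (6*j < 3*a[2] - 4 and a[2] + a[pos] < 2*j + 13)) -> (((not (3*arr[0] != 2*pos + 9)) -> 2*s < pos + 6) or 2*s >= -14))
The weakest precondition is (a[s] != -6 <-> 2*arr[2] + pos > 6) and ((6*j < 3*a[2] - 4 and a[2] + a[pos] < 2*j + 13) -> ((2*s <= 6 -> (((not (3*arr[0] != 2*pos + 9)) -> 2*s < pos + 6) or 2*s >= -14)) and ((not (2*s <= 6)) -> (((not (3*arr[0] != 2*pos + 9)) -> 2*a[2] + 2*arr[e] < 4*j + pos + 6) or 2*a[2] + 2*arr[e] >= 4*j - 14)))) and ((not (6*j < 3*a[2] - 4 and a[2] + a[pos] < 2*j + 13)) -> (((not (3*arr[0] != 2*pos + 9)) -> 2*s < pos + 6) or 2*s >= -14)).
Check whether (a[s] != -6 <-> 2*arr[2] + pos > 6) and ((6*j < 3*a[2] - 4 and a[2] + a[pos] < 2*j + 13) -> ((2*s <= 6 -> (((not (3*arr[0] != 2*pos + 9)) -> 2*s < pos + 6) or 2*s >= -10)) and ((not (2*s <= 6)) -> (((not (3*arr[0] != 2*pos + 9)) -> 2*a[2] + 2*arr[e] < 4*j + pos + 6) or 2*a[2] + 2*arr[e] >= 4*j - 14)))) and ((not (6*j < 3*a[2] - 4 and a[2] + a[pos] < 2*j + 13)) -> (((not (3*arr[0] != 2*pos + 9)) -> 2*s < pos + 6) or 2*s >= -14)) implies it.
Every state satisfying the precondition satisfies the weakest precondition: the implication holds.
Answer: valid


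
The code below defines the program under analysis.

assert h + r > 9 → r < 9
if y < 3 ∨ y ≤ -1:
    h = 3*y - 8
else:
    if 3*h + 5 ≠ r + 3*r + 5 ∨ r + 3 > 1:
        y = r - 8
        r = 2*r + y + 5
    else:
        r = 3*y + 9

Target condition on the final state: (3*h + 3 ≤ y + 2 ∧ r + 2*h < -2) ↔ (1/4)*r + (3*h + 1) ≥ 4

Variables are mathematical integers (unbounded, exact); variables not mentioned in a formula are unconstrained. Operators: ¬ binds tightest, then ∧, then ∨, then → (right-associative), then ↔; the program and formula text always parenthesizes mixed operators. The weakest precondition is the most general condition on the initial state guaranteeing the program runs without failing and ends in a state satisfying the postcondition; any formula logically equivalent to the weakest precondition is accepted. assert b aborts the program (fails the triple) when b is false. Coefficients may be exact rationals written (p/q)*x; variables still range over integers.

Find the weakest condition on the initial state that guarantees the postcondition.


Working backward. After the program, the postcondition (3*h + 3 ≤ y + 2 ∧ r + 2*h < -2) ↔ (1/4)*r + (3*h + 1) ≥ 4 must hold; in canonical form it is (3*h ≤ y - 1 ∧ 2*h + r < -2) ↔ 3*h + (1/4)*r ≥ 3.
Then branch requires (8*y ≤ 23 ∧ r + 6*y < 14) ↔ (1/4)*r + 9*y ≥ 27; else branch requires ((3*h ≠ 4*r ∨ r > -2) → ((3*h ≤ r - 9 ∧ 2*h + 3*r < 1) ↔ 3*h + (3/4)*r ≥ 15/4)) ∧ ((¬(3*h ≠ 4*r ∨ r > -2)) → ((3*h ≤ y - 1 ∧ 2*h + 3*y < -11) ↔ 3*h + (3/4)*y ≥ 3/4)).
Before the if: ((y < 3 ∨ y ≤ -1) → ((8*y ≤ 23 ∧ r + 6*y < 14) ↔ (1/4)*r + 9*y ≥ 27)) ∧ ((¬(y < 3 ∨ y ≤ -1)) → (((3*h ≠ 4*r ∨ r > -2) → ((3*h ≤ r - 9 ∧ 2*h + 3*r < 1) ↔ 3*h + (3/4)*r ≥ 15/4)) ∧ ((¬(3*h ≠ 4*r ∨ r > -2)) → ((3*h ≤ y - 1 ∧ 2*h + 3*y < -11) ↔ 3*h + (3/4)*y ≥ 3/4))))
Before assert h + r > 9 → r < 9: (h + r > 9 → r < 9) ∧ ((y < 3 ∨ y ≤ -1) → ((8*y ≤ 23 ∧ r + 6*y < 14) ↔ (1/4)*r + 9*y ≥ 27)) ∧ ((¬(y < 3 ∨ y ≤ -1)) → (((3*h ≠ 4*r ∨ r > -2) → ((3*h ≤ r - 9 ∧ 2*h + 3*r < 1) ↔ 3*h + (3/4)*r ≥ 15/4)) ∧ ((¬(3*h ≠ 4*r ∨ r > -2)) → ((3*h ≤ y - 1 ∧ 2*h + 3*y < -11) ↔ 3*h + (3/4)*y ≥ 3/4))))
Answer: WP = (h + r > 9 → r < 9) ∧ ((y < 3 ∨ y ≤ -1) → ((8*y ≤ 23 ∧ r + 6*y < 14) ↔ (1/4)*r + 9*y ≥ 27)) ∧ ((¬(y < 3 ∨ y ≤ -1)) → (((3*h ≠ 4*r ∨ r > -2) → ((3*h ≤ r - 9 ∧ 2*h + 3*r < 1) ↔ 3*h + (3/4)*r ≥ 15/4)) ∧ ((¬(3*h ≠ 4*r ∨ r > -2)) → ((3*h ≤ y - 1 ∧ 2*h + 3*y < -11) ↔ 3*h + (3/4)*y ≥ 3/4))))


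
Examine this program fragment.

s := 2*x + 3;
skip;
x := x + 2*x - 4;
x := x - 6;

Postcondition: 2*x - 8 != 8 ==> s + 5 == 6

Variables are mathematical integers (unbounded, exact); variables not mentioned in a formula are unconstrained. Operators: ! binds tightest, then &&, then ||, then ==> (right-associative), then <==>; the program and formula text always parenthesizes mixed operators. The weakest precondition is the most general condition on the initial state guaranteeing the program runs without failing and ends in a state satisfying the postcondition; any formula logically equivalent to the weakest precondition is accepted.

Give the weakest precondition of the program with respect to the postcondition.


Working backward. After the program, the postcondition 2*x - 8 != 8 ==> s + 5 == 6 must hold; in canonical form it is 2*x != 16 ==> s == 1.
Before x := x - 6: 2*x != 28 ==> s == 1
Before x := x + 2*x - 4: 6*x != 36 ==> s == 1
Before skip: 6*x != 36 ==> s == 1
Before s := 2*x + 3: 6*x != 36 ==> 2*x == -2
Answer: WP = 6*x != 36 ==> 2*x == -2


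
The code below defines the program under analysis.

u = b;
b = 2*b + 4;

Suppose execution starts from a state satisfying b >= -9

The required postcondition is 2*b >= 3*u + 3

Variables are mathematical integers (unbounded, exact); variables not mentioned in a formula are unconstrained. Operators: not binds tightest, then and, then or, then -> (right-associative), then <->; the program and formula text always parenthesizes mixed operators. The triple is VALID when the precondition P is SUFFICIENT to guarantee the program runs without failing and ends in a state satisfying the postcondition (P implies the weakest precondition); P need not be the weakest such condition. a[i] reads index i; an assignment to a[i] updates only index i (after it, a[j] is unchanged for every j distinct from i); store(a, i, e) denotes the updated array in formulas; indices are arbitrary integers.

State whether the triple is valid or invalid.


Working backward. After the program, 2*b >= 3*u + 3 must hold.
Before b := 2*b + 4: 4*b >= 3*u - 5
Before u := b: b >= -5
The weakest precondition is b >= -5.
Check whether b >= -9 implies it.
Countermodel: at the initial state b = -9, the precondition holds but the weakest precondition fails.
Answer: invalid


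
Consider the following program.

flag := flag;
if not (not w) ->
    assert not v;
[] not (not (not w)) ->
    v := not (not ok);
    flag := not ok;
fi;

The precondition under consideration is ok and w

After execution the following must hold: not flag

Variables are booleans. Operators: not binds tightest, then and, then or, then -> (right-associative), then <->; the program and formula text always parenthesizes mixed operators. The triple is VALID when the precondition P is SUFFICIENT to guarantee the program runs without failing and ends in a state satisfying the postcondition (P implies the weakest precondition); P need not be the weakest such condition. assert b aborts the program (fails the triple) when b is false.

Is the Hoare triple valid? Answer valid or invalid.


Working backward. After the program, not flag must hold.
Then branch requires (not v) and (not flag); else branch requires ok.
Before the if: (w -> ((not v) and (not flag))) and ((not w) -> ok)
Before flag := flag: (w -> ((not v) and (not flag))) and ((not w) -> ok)
The weakest precondition is (w -> ((not v) and (not flag))) and ((not w) -> ok).
Check whether ok and w implies it.
Countermodel: at the initial state flag = false, ok = true, v = true, w = true, the precondition holds but the weakest precondition fails.
Answer: invalid


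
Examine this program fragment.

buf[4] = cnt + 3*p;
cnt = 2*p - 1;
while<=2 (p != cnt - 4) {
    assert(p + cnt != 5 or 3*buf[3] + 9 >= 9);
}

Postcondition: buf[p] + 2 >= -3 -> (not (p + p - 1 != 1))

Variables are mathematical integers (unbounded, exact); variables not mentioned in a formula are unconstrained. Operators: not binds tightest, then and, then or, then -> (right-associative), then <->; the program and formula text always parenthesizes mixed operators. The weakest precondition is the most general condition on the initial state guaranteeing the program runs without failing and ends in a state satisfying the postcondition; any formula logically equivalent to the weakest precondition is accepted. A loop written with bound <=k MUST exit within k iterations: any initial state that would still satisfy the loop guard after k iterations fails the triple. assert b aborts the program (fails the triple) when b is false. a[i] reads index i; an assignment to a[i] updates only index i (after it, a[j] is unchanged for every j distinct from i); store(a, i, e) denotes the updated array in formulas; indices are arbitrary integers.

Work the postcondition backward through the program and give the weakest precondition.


Working backward. After the program, the postcondition buf[p] + 2 >= -3 -> (not (p + p - 1 != 1)) must hold; in canonical form it is buf[p] >= -5 -> (not (2*p != 2)).
Before the loop (bound <=2), unroll the exhaustion recursion (WP_0 = exit-now case; WP_j = one more guarded iteration, up to j = 2):
  WP_0: (not (p != cnt - 4)) and (buf[p] >= -5 -> (not (2*p != 2)))
  WP_1: (p != cnt - 4 -> ((cnt + p != 5 or 3*buf[3] >= 0) and (not (p != cnt - 4)) and (buf[p] >= -5 -> (not (2*p != 2))))) and ((not (p != cnt - 4)) -> (buf[p] >= -5 -> (not (2*p != 2))))
  WP_2: (p != cnt - 4 -> ((cnt + p != 5 or 3*buf[3] >= 0) and (p != cnt - 4 -> ((cnt + p != 5 or 3*buf[3] >= 0) and (not (p != cnt - 4)) and (buf[p] >= -5 -> (not (2*p != 2))))) and ((not (p != cnt - 4)) -> (buf[p] >= -5 -> (not (2*p != 2)))))) and ((not (p != cnt - 4)) -> (buf[p] >= -5 -> (not (2*p != 2))))
So before the loop: (p != cnt - 4 -> ((cnt + p != 5 or 3*buf[3] >= 0) and (p != cnt - 4 -> ((cnt + p != 5 or 3*buf[3] >= 0) and (not (p != cnt - 4)) and (buf[p] >= -5 -> (not (2*p != 2))))) and ((not (p != cnt - 4)) -> (buf[p] >= -5 -> (not (2*p != 2)))))) and ((not (p != cnt - 4)) -> (buf[p] >= -5 -> (not (2*p != 2))))
Before cnt := 2*p - 1: (p != 5 -> ((3*p != 6 or 3*buf[3] >= 0) and (p != 5 -> ((3*p != 6 or 3*buf[3] >= 0) and (not (p != 5)) and (buf[p] >= -5 -> (not (2*p != 2))))) and ((not (p != 5)) -> (buf[p] >= -5 -> (not (2*p != 2)))))) and ((not (p != 5)) -> (buf[p] >= -5 -> (not (2*p != 2))))
Before buf[4] := cnt + 3*p: (p != 5 -> ((3*p != 6 or 3*buf[3] >= 0) and (p != 5 -> ((3*p != 6 or 3*buf[3] >= 0) and (not (p != 5)) and (store(buf, 4, cnt + 3*p)[p] >= -5 -> (not (2*p != 2))))) and ((not (p != 5)) -> (store(buf, 4, cnt + 3*p)[p] >= -5 -> (not (2*p != 2)))))) and ((not (p != 5)) -> (store(buf, 4, cnt + 3*p)[p] >= -5 -> (not (2*p != 2))))
Answer: WP = (p != 5 -> ((3*p != 6 or 3*buf[3] >= 0) and (p != 5 -> ((3*p != 6 or 3*buf[3] >= 0) and (not (p != 5)) and (store(buf, 4, cnt + 3*p)[p] >= -5 -> (not (2*p != 2))))) and ((not (p != 5)) -> (store(buf, 4, cnt + 3*p)[p] >= -5 -> (not (2*p != 2)))))) and ((not (p != 5)) -> (store(buf, 4, cnt + 3*p)[p] >= -5 -> (not (2*p != 2))))


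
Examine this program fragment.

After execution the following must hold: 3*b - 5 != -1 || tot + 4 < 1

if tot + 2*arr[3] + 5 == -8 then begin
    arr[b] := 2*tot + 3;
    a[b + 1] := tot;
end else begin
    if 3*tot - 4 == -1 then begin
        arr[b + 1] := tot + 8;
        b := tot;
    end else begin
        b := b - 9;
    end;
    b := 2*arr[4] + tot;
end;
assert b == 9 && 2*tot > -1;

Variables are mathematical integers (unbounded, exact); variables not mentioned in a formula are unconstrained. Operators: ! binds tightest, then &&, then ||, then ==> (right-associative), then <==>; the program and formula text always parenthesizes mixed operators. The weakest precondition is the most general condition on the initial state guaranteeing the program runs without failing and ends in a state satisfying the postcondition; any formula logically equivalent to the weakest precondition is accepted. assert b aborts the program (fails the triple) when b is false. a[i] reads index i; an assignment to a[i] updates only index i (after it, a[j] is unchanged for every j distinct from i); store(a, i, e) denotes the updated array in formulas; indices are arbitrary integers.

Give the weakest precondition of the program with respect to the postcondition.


Working backward. After the program, the postcondition 3*b - 5 != -1 || tot + 4 < 1 must hold; in canonical form it is 3*b != 4 || tot < -3.
Before assert b == 9 && 2*tot > -1: b == 9 && 2*tot > -1 && (3*b != 4 || tot < -3)
Then branch requires b == 9 && 2*tot > -1 && (3*b != 4 || tot < -3); else branch requires (3*tot == 3 ==> (2*store(arr, b + 1, tot + 8)[4] + tot == 9 && 2*tot > -1 && (6*store(arr, b + 1, tot + 8)[4] + 3*tot != 4 || tot < -3))) && ((!(3*tot == 3)) ==> (2*arr[4] + tot == 9 && 2*tot > -1 && (6*arr[4] + 3*tot != 4 || tot < -3))).
Before the if: (2*arr[3] + tot == -13 ==> (b == 9 && 2*tot > -1 && (3*b != 4 || tot < -3))) && ((!(2*arr[3] + tot == -13)) ==> ((3*tot == 3 ==> (2*store(arr, b + 1, tot + 8)[4] + tot == 9 && 2*tot > -1 && (6*store(arr, b + 1, tot + 8)[4] + 3*tot != 4 || tot < -3))) && ((!(3*tot == 3)) ==> (2*arr[4] + tot == 9 && 2*tot > -1 && (6*arr[4] + 3*tot != 4 || tot < -3)))))
Answer: WP = (2*arr[3] + tot == -13 ==> (b == 9 && 2*tot > -1 && (3*b != 4 || tot < -3))) && ((!(2*arr[3] + tot == -13)) ==> ((3*tot == 3 ==> (2*store(arr, b + 1, tot + 8)[4] + tot == 9 && 2*tot > -1 && (6*store(arr, b + 1, tot + 8)[4] + 3*tot != 4 || tot < -3))) && ((!(3*tot == 3)) ==> (2*arr[4] + tot == 9 && 2*tot > -1 && (6*arr[4] + 3*tot != 4 || tot < -3)))))


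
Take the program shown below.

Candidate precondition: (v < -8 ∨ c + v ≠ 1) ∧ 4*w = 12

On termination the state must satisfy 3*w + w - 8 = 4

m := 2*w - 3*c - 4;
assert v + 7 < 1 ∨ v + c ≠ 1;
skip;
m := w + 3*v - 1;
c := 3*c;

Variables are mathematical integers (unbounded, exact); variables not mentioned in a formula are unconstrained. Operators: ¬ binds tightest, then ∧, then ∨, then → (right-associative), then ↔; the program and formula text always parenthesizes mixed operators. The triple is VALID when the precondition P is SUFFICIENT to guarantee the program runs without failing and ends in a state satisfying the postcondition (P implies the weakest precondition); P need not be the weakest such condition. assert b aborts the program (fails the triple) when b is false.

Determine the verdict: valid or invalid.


Working backward. After the program, the postcondition 3*w + w - 8 = 4 must hold; in canonical form it is 4*w = 12.
Before c := 3*c: 4*w = 12
Before m := w + 3*v - 1: 4*w = 12
Before skip: 4*w = 12
Before assert v + 7 < 1 ∨ v + c ≠ 1: (v < -6 ∨ c + v ≠ 1) ∧ 4*w = 12
Before m := 2*w - 3*c - 4: (v < -6 ∨ c + v ≠ 1) ∧ 4*w = 12
The weakest precondition is (v < -6 ∨ c + v ≠ 1) ∧ 4*w = 12.
Check whether (v < -8 ∨ c + v ≠ 1) ∧ 4*w = 12 implies it.
Every state satisfying the precondition satisfies the weakest precondition: the implication holds.
Answer: valid


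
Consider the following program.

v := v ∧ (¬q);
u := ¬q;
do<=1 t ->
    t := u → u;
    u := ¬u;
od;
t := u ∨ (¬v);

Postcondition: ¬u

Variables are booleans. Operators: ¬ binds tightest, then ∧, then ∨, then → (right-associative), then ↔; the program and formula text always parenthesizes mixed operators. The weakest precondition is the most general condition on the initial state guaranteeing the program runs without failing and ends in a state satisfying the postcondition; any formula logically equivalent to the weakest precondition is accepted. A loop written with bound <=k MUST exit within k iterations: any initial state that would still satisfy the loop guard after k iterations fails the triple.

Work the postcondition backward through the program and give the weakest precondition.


Working backward. After the program, ¬u must hold.
Before t := u ∨ (¬v): ¬u
Before the loop (bound <=1), unroll the exhaustion recursion (WP_0 = exit-now case; WP_j = one more guarded iteration, up to j = 1):
  WP_0: (¬t) ∧ (¬u)
  WP_1: (¬t) ∧ ((¬t) → (¬u))
So before the loop: (¬t) ∧ ((¬t) → (¬u))
Before u := ¬q: (¬t) ∧ ((¬t) → q)
Before v := v ∧ (¬q): (¬t) ∧ ((¬t) → q)
Answer: WP = (¬t) ∧ ((¬t) → q)


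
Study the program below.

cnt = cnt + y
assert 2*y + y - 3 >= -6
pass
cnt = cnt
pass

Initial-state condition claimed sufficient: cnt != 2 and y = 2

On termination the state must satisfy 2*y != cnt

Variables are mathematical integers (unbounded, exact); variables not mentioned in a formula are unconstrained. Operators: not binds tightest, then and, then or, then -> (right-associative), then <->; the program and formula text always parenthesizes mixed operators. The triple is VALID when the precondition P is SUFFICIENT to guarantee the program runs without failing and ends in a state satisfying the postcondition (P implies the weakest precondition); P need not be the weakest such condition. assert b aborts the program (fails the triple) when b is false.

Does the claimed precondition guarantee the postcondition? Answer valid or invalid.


Working backward. After the program, 2*y != cnt must hold.
Before skip: 2*y != cnt
Before cnt := cnt: 2*y != cnt
Before skip: 2*y != cnt
Before assert 2*y + y - 3 >= -6: 3*y >= -3 and 2*y != cnt
Before cnt := cnt + y: 3*y >= -3 and y != cnt
The weakest precondition is 3*y >= -3 and y != cnt.
Check whether cnt != 2 and y = 2 implies it.
Every state satisfying the precondition satisfies the weakest precondition: the implication holds.
Answer: valid


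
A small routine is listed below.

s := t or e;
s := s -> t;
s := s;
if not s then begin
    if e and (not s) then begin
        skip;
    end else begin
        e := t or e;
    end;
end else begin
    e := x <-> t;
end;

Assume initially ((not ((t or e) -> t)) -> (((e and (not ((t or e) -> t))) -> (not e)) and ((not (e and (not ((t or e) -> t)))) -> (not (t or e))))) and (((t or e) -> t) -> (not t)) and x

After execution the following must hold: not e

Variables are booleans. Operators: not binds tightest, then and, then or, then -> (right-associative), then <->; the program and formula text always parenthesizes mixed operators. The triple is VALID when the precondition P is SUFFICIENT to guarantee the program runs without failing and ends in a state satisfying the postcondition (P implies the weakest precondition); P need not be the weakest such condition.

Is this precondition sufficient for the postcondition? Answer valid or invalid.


Working backward. After the program, not e must hold.
Then branch requires ((e and (not s)) -> (not e)) and ((not (e and (not s))) -> (not (t or e))); else branch requires not (x <-> t).
Before the if: ((not s) -> (((e and (not s)) -> (not e)) and ((not (e and (not s))) -> (not (t or e))))) and (s -> (not (x <-> t)))
Before s := s: ((not s) -> (((e and (not s)) -> (not e)) and ((not (e and (not s))) -> (not (t or e))))) and (s -> (not (x <-> t)))
Before s := s -> t: ((not (s -> t)) -> (((e and (not (s -> t))) -> (not e)) and ((not (e and (not (s -> t)))) -> (not (t or e))))) and ((s -> t) -> (not (x <-> t)))
Before s := t or e: ((not ((t or e) -> t)) -> (((e and (not ((t or e) -> t))) -> (not e)) and ((not (e and (not ((t or e) -> t)))) -> (not (t or e))))) and (((t or e) -> t) -> (not (x <-> t)))
The weakest precondition is ((not ((t or e) -> t)) -> (((e and (not ((t or e) -> t))) -> (not e)) and ((not (e and (not ((t or e) -> t)))) -> (not (t or e))))) and (((t or e) -> t) -> (not (x <-> t))).
Check whether ((not ((t or e) -> t)) -> (((e and (not ((t or e) -> t))) -> (not e)) and ((not (e and (not ((t or e) -> t)))) -> (not (t or e))))) and (((t or e) -> t) -> (not t)) and x implies it.
Every state satisfying the precondition satisfies the weakest precondition: the implication holds.
Answer: valid
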